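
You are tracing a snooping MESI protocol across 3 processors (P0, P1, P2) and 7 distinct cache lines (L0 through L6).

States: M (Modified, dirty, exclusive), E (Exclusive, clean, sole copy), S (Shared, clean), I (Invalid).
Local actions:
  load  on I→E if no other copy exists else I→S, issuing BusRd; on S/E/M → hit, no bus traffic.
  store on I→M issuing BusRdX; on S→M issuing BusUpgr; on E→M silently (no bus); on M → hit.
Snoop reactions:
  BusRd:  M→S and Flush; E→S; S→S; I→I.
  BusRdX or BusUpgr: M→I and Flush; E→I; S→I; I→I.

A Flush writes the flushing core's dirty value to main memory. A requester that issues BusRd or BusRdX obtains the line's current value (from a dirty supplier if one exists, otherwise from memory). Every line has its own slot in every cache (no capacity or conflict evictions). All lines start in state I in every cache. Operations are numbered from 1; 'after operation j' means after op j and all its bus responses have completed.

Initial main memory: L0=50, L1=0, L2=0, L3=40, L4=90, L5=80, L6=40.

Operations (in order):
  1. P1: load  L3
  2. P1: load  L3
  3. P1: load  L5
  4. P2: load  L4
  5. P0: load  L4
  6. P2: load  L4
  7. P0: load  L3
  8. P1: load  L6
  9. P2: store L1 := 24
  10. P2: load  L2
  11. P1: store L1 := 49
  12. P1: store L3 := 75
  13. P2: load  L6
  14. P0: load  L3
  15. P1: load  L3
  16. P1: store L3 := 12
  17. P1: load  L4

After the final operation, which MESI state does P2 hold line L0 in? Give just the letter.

state = I

  op1 P1: load  L3 → I/E/I on L3; bus BusRd; mem=40
  op2 P1: load  L3 → I/E/I on L3; bus (none); mem=40
  op3 P1: load  L5 → I/E/I on L5; bus BusRd; mem=80
  op4 P2: load  L4 → I/I/E on L4; bus BusRd; mem=90
  op5 P0: load  L4 → S/I/S on L4; bus BusRd; mem=90
  op6 P2: load  L4 → S/I/S on L4; bus (none); mem=90
  op7 P0: load  L3 → S/S/I on L3; bus BusRd; mem=40
  op8 P1: load  L6 → I/E/I on L6; bus BusRd; mem=40
  op9 P2: store L1 := 24 → I/I/M on L1; bus BusRdX; mem=0
  op10 P2: load  L2 → I/I/E on L2; bus BusRd; mem=0
  op11 P1: store L1 := 49 → I/M/I on L1; bus BusRdX Flush; mem=24
  op12 P1: store L3 := 75 → I/M/I on L3; bus BusUpgr; mem=40
  op13 P2: load  L6 → I/S/S on L6; bus BusRd; mem=40
  op14 P0: load  L3 → S/S/I on L3; bus BusRd Flush; mem=75
  op15 P1: load  L3 → S/S/I on L3; bus (none); mem=75
  op16 P1: store L3 := 12 → I/M/I on L3; bus BusUpgr; mem=75
  op17 P1: load  L4 → S/S/S on L4; bus BusRd; mem=90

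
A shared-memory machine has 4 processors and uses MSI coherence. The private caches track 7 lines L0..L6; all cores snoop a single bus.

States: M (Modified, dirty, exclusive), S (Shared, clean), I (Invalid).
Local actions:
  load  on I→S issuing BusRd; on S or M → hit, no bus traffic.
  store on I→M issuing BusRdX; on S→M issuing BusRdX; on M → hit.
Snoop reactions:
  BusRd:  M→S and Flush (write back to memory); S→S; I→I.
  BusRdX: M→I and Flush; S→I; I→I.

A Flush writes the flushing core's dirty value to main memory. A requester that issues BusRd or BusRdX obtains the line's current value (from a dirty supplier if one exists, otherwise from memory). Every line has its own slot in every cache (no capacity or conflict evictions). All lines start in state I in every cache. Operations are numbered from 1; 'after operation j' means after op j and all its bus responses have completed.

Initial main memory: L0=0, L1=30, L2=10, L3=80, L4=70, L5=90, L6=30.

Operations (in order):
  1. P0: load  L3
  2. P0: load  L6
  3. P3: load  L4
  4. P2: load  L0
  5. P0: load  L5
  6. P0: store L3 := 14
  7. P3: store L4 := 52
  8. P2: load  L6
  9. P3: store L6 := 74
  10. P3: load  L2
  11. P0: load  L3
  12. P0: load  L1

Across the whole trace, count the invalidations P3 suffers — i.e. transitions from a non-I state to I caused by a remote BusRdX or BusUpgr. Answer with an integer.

invalidations = 0

[1] P0: load  L3 | P0:S(80), P1:I, P2:I, P3:I | bus: BusRd
[2] P0: load  L6 | P0:S(30), P1:I, P2:I, P3:I | bus: BusRd
[3] P3: load  L4 | P0:I, P1:I, P2:I, P3:S(70) | bus: BusRd
[4] P2: load  L0 | P0:I, P1:I, P2:S(0), P3:I | bus: BusRd
[5] P0: load  L5 | P0:S(90), P1:I, P2:I, P3:I | bus: BusRd
[6] P0: store L3 := 14 | P0:M(14), P1:I, P2:I, P3:I | bus: BusRdX
[7] P3: store L4 := 52 | P0:I, P1:I, P2:I, P3:M(52) | bus: BusRdX
[8] P2: load  L6 | P0:S(30), P1:I, P2:S(30), P3:I | bus: BusRd
[9] P3: store L6 := 74 | P0:I, P1:I, P2:I, P3:M(74) | bus: BusRdX
[10] P3: load  L2 | P0:I, P1:I, P2:I, P3:S(10) | bus: BusRd
[11] P0: load  L3 | P0:M(14), P1:I, P2:I, P3:I | bus: none
[12] P0: load  L1 | P0:S(30), P1:I, P2:I, P3:I | bus: BusRd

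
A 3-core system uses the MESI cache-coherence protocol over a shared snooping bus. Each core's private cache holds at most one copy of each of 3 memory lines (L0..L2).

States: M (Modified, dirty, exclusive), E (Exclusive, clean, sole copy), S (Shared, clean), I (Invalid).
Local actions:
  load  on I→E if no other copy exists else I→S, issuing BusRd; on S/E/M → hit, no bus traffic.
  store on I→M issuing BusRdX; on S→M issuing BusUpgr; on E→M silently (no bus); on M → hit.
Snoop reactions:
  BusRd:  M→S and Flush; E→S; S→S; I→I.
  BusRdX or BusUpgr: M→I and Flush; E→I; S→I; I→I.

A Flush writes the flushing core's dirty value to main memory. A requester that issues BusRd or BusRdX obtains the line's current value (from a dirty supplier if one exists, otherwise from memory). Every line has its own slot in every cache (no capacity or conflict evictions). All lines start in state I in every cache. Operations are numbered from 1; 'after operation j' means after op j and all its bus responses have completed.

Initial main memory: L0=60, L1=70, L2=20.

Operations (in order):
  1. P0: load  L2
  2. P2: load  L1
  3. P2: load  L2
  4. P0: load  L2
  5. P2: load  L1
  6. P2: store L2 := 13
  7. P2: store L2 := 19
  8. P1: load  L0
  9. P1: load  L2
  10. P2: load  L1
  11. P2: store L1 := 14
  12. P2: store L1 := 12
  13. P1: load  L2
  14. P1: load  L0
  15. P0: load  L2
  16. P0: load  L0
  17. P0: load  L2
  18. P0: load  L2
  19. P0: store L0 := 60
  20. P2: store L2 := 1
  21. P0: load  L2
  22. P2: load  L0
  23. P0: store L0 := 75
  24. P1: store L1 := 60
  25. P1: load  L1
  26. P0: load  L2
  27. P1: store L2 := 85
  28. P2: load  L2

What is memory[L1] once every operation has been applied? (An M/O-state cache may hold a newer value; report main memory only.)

memory[L1] = 12

  op1 P0: load  L2 → E/I/I on L2; bus BusRd; mem=20
  op2 P2: load  L1 → I/I/E on L1; bus BusRd; mem=70
  op3 P2: load  L2 → S/I/S on L2; bus BusRd; mem=20
  op4 P0: load  L2 → S/I/S on L2; bus (none); mem=20
  op5 P2: load  L1 → I/I/E on L1; bus (none); mem=70
  op6 P2: store L2 := 13 → I/I/M on L2; bus BusUpgr; mem=20
  op7 P2: store L2 := 19 → I/I/M on L2; bus (none); mem=20
  op8 P1: load  L0 → I/E/I on L0; bus BusRd; mem=60
  op9 P1: load  L2 → I/S/S on L2; bus BusRd Flush; mem=19
  op10 P2: load  L1 → I/I/E on L1; bus (none); mem=70
  op11 P2: store L1 := 14 → I/I/M on L1; bus (none); mem=70
  op12 P2: store L1 := 12 → I/I/M on L1; bus (none); mem=70
  op13 P1: load  L2 → I/S/S on L2; bus (none); mem=19
  op14 P1: load  L0 → I/E/I on L0; bus (none); mem=60
  op15 P0: load  L2 → S/S/S on L2; bus BusRd; mem=19
  op16 P0: load  L0 → S/S/I on L0; bus BusRd; mem=60
  op17 P0: load  L2 → S/S/S on L2; bus (none); mem=19
  op18 P0: load  L2 → S/S/S on L2; bus (none); mem=19
  op19 P0: store L0 := 60 → M/I/I on L0; bus BusUpgr; mem=60
  op20 P2: store L2 := 1 → I/I/M on L2; bus BusUpgr; mem=19
  op21 P0: load  L2 → S/I/S on L2; bus BusRd Flush; mem=1
  op22 P2: load  L0 → S/I/S on L0; bus BusRd Flush; mem=60
  op23 P0: store L0 := 75 → M/I/I on L0; bus BusUpgr; mem=60
  op24 P1: store L1 := 60 → I/M/I on L1; bus BusRdX Flush; mem=12
  op25 P1: load  L1 → I/M/I on L1; bus (none); mem=12
  op26 P0: load  L2 → S/I/S on L2; bus (none); mem=1
  op27 P1: store L2 := 85 → I/M/I on L2; bus BusRdX; mem=1
  op28 P2: load  L2 → I/S/S on L2; bus BusRd Flush; mem=85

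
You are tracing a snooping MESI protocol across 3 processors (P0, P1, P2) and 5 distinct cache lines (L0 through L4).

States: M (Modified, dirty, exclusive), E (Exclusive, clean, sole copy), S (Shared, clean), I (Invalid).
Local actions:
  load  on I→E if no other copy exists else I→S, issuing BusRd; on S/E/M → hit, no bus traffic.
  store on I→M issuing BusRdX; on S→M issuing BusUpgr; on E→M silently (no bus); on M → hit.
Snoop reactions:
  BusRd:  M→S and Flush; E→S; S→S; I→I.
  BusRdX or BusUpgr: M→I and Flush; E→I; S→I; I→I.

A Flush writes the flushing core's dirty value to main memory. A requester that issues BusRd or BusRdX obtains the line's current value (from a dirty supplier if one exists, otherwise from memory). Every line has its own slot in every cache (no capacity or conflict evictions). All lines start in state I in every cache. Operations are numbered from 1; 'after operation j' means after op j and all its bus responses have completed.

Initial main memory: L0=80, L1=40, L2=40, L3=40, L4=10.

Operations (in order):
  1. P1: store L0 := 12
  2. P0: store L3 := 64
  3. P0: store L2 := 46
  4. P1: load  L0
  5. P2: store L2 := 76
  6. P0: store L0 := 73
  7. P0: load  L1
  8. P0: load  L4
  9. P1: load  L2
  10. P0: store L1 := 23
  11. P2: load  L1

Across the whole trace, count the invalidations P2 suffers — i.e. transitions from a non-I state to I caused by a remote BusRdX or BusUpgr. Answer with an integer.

step 1: P1: store L0 := 12  ⟶  IMI  (L0)  txn=BusRdX  M[L0]=80
step 2: P0: store L3 := 64  ⟶  MII  (L3)  txn=BusRdX  M[L3]=40
step 3: P0: store L2 := 46  ⟶  MII  (L2)  txn=BusRdX  M[L2]=40
step 4: P1: load  L0  ⟶  IMI  (L0)  txn=∅  M[L0]=80
step 5: P2: store L2 := 76  ⟶  IIM  (L2)  txn=BusRdX+Flush  M[L2]=46
step 6: P0: store L0 := 73  ⟶  MII  (L0)  txn=BusRdX+Flush  M[L0]=12
step 7: P0: load  L1  ⟶  EII  (L1)  txn=BusRd  M[L1]=40
step 8: P0: load  L4  ⟶  EII  (L4)  txn=BusRd  M[L4]=10
step 9: P1: load  L2  ⟶  ISS  (L2)  txn=BusRd+Flush  M[L2]=76
step 10: P0: store L1 := 23  ⟶  MII  (L1)  txn=∅  M[L1]=40
step 11: P2: load  L1  ⟶  SIS  (L1)  txn=BusRd+Flush  M[L1]=23

invalidations = 0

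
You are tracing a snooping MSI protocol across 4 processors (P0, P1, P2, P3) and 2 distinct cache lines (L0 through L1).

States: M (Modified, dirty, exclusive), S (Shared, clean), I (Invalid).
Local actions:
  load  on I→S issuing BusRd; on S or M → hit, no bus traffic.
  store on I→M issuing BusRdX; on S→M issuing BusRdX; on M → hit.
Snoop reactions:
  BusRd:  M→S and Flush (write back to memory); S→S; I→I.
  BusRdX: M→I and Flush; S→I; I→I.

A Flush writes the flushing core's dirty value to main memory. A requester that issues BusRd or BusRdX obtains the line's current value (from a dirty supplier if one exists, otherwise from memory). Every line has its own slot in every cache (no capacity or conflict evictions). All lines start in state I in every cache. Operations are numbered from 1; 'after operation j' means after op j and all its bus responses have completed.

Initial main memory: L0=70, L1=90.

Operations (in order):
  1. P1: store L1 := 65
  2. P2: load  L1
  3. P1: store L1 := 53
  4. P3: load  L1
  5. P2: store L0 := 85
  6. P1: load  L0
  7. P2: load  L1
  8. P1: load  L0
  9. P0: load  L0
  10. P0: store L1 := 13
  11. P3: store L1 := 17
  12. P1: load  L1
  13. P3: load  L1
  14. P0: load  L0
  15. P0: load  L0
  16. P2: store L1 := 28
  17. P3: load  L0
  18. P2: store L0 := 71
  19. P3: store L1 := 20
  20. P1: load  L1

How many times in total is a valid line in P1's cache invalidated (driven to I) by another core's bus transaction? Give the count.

invalidations = 3

1. P1: store L1 := 65  bus=[BusRdX]  L1: P0=I P1=M P2=I P3=I  mem[L1]=90
2. P2: load  L1  bus=[BusRd,Flush]  L1: P0=I P1=S P2=S P3=I  mem[L1]=65
3. P1: store L1 := 53  bus=[BusRdX]  L1: P0=I P1=M P2=I P3=I  mem[L1]=65
4. P3: load  L1  bus=[BusRd,Flush]  L1: P0=I P1=S P2=I P3=S  mem[L1]=53
5. P2: store L0 := 85  bus=[BusRdX]  L0: P0=I P1=I P2=M P3=I  mem[L0]=70
6. P1: load  L0  bus=[BusRd,Flush]  L0: P0=I P1=S P2=S P3=I  mem[L0]=85
7. P2: load  L1  bus=[BusRd]  L1: P0=I P1=S P2=S P3=S  mem[L1]=53
8. P1: load  L0  bus=[-]  L0: P0=I P1=S P2=S P3=I  mem[L0]=85
9. P0: load  L0  bus=[BusRd]  L0: P0=S P1=S P2=S P3=I  mem[L0]=85
10. P0: store L1 := 13  bus=[BusRdX]  L1: P0=M P1=I P2=I P3=I  mem[L1]=53
11. P3: store L1 := 17  bus=[BusRdX,Flush]  L1: P0=I P1=I P2=I P3=M  mem[L1]=13
12. P1: load  L1  bus=[BusRd,Flush]  L1: P0=I P1=S P2=I P3=S  mem[L1]=17
13. P3: load  L1  bus=[-]  L1: P0=I P1=S P2=I P3=S  mem[L1]=17
14. P0: load  L0  bus=[-]  L0: P0=S P1=S P2=S P3=I  mem[L0]=85
15. P0: load  L0  bus=[-]  L0: P0=S P1=S P2=S P3=I  mem[L0]=85
16. P2: store L1 := 28  bus=[BusRdX]  L1: P0=I P1=I P2=M P3=I  mem[L1]=17
17. P3: load  L0  bus=[BusRd]  L0: P0=S P1=S P2=S P3=S  mem[L0]=85
18. P2: store L0 := 71  bus=[BusRdX]  L0: P0=I P1=I P2=M P3=I  mem[L0]=85
19. P3: store L1 := 20  bus=[BusRdX,Flush]  L1: P0=I P1=I P2=I P3=M  mem[L1]=28
20. P1: load  L1  bus=[BusRd,Flush]  L1: P0=I P1=S P2=I P3=S  mem[L1]=20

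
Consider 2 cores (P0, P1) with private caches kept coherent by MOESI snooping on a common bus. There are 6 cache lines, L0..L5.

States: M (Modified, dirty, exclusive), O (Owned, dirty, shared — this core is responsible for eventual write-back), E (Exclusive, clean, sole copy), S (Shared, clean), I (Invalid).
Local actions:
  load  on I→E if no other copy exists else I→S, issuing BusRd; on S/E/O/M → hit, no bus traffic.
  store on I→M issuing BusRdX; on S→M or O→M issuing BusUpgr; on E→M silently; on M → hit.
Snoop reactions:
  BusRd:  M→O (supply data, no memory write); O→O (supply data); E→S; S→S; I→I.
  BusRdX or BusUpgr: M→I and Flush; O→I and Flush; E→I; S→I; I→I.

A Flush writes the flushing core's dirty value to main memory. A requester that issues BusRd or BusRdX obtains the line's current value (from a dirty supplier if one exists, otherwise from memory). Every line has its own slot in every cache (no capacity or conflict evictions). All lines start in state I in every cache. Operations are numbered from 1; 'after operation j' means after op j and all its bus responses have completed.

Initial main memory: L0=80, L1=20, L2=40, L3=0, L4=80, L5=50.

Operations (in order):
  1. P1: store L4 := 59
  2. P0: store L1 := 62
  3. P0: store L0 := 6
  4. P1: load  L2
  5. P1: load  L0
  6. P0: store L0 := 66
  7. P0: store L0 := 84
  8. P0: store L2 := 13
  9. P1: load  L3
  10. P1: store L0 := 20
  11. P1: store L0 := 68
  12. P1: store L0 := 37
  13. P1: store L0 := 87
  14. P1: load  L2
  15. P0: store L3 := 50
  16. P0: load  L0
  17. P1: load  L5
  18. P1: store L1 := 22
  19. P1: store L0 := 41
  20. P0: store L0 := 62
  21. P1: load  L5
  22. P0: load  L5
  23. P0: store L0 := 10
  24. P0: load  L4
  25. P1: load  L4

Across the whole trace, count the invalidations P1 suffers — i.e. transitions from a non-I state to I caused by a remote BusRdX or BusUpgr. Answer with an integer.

step 1: P1: store L4 := 59  ⟶  IM  (L4)  txn=BusRdX  M[L4]=80
step 2: P0: store L1 := 62  ⟶  MI  (L1)  txn=BusRdX  M[L1]=20
step 3: P0: store L0 := 6  ⟶  MI  (L0)  txn=BusRdX  M[L0]=80
step 4: P1: load  L2  ⟶  IE  (L2)  txn=BusRd  M[L2]=40
step 5: P1: load  L0  ⟶  OS  (L0)  txn=BusRd  M[L0]=80
step 6: P0: store L0 := 66  ⟶  MI  (L0)  txn=BusUpgr  M[L0]=80
step 7: P0: store L0 := 84  ⟶  MI  (L0)  txn=∅  M[L0]=80
step 8: P0: store L2 := 13  ⟶  MI  (L2)  txn=BusRdX  M[L2]=40
step 9: P1: load  L3  ⟶  IE  (L3)  txn=BusRd  M[L3]=0
step 10: P1: store L0 := 20  ⟶  IM  (L0)  txn=BusRdX+Flush  M[L0]=84
step 11: P1: store L0 := 68  ⟶  IM  (L0)  txn=∅  M[L0]=84
step 12: P1: store L0 := 37  ⟶  IM  (L0)  txn=∅  M[L0]=84
step 13: P1: store L0 := 87  ⟶  IM  (L0)  txn=∅  M[L0]=84
step 14: P1: load  L2  ⟶  OS  (L2)  txn=BusRd  M[L2]=40
step 15: P0: store L3 := 50  ⟶  MI  (L3)  txn=BusRdX  M[L3]=0
step 16: P0: load  L0  ⟶  SO  (L0)  txn=BusRd  M[L0]=84
step 17: P1: load  L5  ⟶  IE  (L5)  txn=BusRd  M[L5]=50
step 18: P1: store L1 := 22  ⟶  IM  (L1)  txn=BusRdX+Flush  M[L1]=62
step 19: P1: store L0 := 41  ⟶  IM  (L0)  txn=BusUpgr  M[L0]=84
step 20: P0: store L0 := 62  ⟶  MI  (L0)  txn=BusRdX+Flush  M[L0]=41
step 21: P1: load  L5  ⟶  IE  (L5)  txn=∅  M[L5]=50
step 22: P0: load  L5  ⟶  SS  (L5)  txn=BusRd  M[L5]=50
step 23: P0: store L0 := 10  ⟶  MI  (L0)  txn=∅  M[L0]=41
step 24: P0: load  L4  ⟶  SO  (L4)  txn=BusRd  M[L4]=80
step 25: P1: load  L4  ⟶  SO  (L4)  txn=∅  M[L4]=80

invalidations = 4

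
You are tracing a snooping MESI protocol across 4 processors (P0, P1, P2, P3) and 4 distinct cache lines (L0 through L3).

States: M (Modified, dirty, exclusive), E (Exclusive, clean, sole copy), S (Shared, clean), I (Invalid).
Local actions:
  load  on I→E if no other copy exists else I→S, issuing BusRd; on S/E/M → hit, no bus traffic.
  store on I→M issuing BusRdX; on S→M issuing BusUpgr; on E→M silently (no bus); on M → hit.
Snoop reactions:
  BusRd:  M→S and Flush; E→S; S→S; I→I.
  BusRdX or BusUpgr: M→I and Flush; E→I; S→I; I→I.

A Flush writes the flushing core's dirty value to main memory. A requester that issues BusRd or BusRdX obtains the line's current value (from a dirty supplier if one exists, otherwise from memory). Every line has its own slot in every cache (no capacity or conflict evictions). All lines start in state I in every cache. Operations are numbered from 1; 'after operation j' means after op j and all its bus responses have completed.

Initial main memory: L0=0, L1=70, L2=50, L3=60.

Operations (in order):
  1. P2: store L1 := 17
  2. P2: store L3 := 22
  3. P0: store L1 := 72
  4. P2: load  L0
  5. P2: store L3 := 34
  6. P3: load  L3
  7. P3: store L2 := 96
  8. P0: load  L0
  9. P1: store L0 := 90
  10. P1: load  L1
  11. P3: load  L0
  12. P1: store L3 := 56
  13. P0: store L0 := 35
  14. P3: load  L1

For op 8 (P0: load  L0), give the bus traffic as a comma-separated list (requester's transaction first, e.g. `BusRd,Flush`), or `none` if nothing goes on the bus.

bus = BusRd

  op1 P2: store L1 := 17 → I/I/M/I on L1; bus BusRdX; mem=70
  op2 P2: store L3 := 22 → I/I/M/I on L3; bus BusRdX; mem=60
  op3 P0: store L1 := 72 → M/I/I/I on L1; bus BusRdX Flush; mem=17
  op4 P2: load  L0 → I/I/E/I on L0; bus BusRd; mem=0
  op5 P2: store L3 := 34 → I/I/M/I on L3; bus (none); mem=60
  op6 P3: load  L3 → I/I/S/S on L3; bus BusRd Flush; mem=34
  op7 P3: store L2 := 96 → I/I/I/M on L2; bus BusRdX; mem=50
  op8 P0: load  L0 → S/I/S/I on L0; bus BusRd; mem=0
  op9 P1: store L0 := 90 → I/M/I/I on L0; bus BusRdX; mem=0
  op10 P1: load  L1 → S/S/I/I on L1; bus BusRd Flush; mem=72
  op11 P3: load  L0 → I/S/I/S on L0; bus BusRd Flush; mem=90
  op12 P1: store L3 := 56 → I/M/I/I on L3; bus BusRdX; mem=34
  op13 P0: store L0 := 35 → M/I/I/I on L0; bus BusRdX; mem=90
  op14 P3: load  L1 → S/S/I/S on L1; bus BusRd; mem=72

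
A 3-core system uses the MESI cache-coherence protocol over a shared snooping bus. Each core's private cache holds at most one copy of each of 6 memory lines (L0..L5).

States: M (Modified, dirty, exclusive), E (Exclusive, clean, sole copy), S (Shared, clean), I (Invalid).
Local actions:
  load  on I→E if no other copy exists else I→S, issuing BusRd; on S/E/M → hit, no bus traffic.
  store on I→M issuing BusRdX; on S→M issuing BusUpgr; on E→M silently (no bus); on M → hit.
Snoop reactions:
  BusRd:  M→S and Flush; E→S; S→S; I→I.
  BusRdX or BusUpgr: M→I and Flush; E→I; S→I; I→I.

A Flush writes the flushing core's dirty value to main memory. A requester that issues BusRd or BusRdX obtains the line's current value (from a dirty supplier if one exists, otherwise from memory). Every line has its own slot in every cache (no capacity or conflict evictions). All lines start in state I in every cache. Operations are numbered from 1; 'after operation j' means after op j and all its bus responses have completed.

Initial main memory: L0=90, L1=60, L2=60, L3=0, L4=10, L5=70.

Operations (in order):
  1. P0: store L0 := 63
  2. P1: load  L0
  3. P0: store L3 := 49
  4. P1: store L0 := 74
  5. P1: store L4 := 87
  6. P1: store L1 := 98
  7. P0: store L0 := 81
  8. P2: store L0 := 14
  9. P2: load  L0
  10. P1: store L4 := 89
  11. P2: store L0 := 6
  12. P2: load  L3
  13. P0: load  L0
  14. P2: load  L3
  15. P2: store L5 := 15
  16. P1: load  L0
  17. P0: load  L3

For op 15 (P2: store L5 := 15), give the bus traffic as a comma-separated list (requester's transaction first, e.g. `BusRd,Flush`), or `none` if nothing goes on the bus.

1. P0: store L0 := 63  bus=[BusRdX]  L0: P0=M P1=I P2=I  mem[L0]=90
2. P1: load  L0  bus=[BusRd,Flush]  L0: P0=S P1=S P2=I  mem[L0]=63
3. P0: store L3 := 49  bus=[BusRdX]  L3: P0=M P1=I P2=I  mem[L3]=0
4. P1: store L0 := 74  bus=[BusUpgr]  L0: P0=I P1=M P2=I  mem[L0]=63
5. P1: store L4 := 87  bus=[BusRdX]  L4: P0=I P1=M P2=I  mem[L4]=10
6. P1: store L1 := 98  bus=[BusRdX]  L1: P0=I P1=M P2=I  mem[L1]=60
7. P0: store L0 := 81  bus=[BusRdX,Flush]  L0: P0=M P1=I P2=I  mem[L0]=74
8. P2: store L0 := 14  bus=[BusRdX,Flush]  L0: P0=I P1=I P2=M  mem[L0]=81
9. P2: load  L0  bus=[-]  L0: P0=I P1=I P2=M  mem[L0]=81
10. P1: store L4 := 89  bus=[-]  L4: P0=I P1=M P2=I  mem[L4]=10
11. P2: store L0 := 6  bus=[-]  L0: P0=I P1=I P2=M  mem[L0]=81
12. P2: load  L3  bus=[BusRd,Flush]  L3: P0=S P1=I P2=S  mem[L3]=49
13. P0: load  L0  bus=[BusRd,Flush]  L0: P0=S P1=I P2=S  mem[L0]=6
14. P2: load  L3  bus=[-]  L3: P0=S P1=I P2=S  mem[L3]=49
15. P2: store L5 := 15  bus=[BusRdX]  L5: P0=I P1=I P2=M  mem[L5]=70
16. P1: load  L0  bus=[BusRd]  L0: P0=S P1=S P2=S  mem[L0]=6
17. P0: load  L3  bus=[-]  L3: P0=S P1=I P2=S  mem[L3]=49

bus = BusRdX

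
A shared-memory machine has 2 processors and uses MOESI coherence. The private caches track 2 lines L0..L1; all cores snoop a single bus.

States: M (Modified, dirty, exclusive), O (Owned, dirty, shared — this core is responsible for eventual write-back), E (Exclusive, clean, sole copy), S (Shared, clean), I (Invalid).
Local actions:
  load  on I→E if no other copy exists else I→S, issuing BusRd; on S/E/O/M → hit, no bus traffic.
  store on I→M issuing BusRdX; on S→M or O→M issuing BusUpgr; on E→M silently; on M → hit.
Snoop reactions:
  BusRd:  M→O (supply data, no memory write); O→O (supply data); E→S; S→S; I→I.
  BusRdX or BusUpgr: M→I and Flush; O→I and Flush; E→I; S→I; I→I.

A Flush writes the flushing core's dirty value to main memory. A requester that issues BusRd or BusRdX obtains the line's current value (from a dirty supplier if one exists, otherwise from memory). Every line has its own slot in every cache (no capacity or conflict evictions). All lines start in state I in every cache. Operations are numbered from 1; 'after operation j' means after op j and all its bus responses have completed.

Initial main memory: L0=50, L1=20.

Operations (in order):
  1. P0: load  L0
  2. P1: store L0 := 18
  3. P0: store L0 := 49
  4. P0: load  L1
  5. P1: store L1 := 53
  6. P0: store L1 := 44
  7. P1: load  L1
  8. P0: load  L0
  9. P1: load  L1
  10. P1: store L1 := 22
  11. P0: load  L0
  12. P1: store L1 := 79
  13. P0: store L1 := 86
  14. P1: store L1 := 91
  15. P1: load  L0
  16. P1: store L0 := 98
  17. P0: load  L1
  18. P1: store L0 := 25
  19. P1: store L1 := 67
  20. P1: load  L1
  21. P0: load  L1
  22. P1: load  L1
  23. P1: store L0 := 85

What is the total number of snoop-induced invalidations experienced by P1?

step 1: P0: load  L0  ⟶  EI  (L0)  txn=BusRd  M[L0]=50
step 2: P1: store L0 := 18  ⟶  IM  (L0)  txn=BusRdX  M[L0]=50
step 3: P0: store L0 := 49  ⟶  MI  (L0)  txn=BusRdX+Flush  M[L0]=18
step 4: P0: load  L1  ⟶  EI  (L1)  txn=BusRd  M[L1]=20
step 5: P1: store L1 := 53  ⟶  IM  (L1)  txn=BusRdX  M[L1]=20
step 6: P0: store L1 := 44  ⟶  MI  (L1)  txn=BusRdX+Flush  M[L1]=53
step 7: P1: load  L1  ⟶  OS  (L1)  txn=BusRd  M[L1]=53
step 8: P0: load  L0  ⟶  MI  (L0)  txn=∅  M[L0]=18
step 9: P1: load  L1  ⟶  OS  (L1)  txn=∅  M[L1]=53
step 10: P1: store L1 := 22  ⟶  IM  (L1)  txn=BusUpgr+Flush  M[L1]=44
step 11: P0: load  L0  ⟶  MI  (L0)  txn=∅  M[L0]=18
step 12: P1: store L1 := 79  ⟶  IM  (L1)  txn=∅  M[L1]=44
step 13: P0: store L1 := 86  ⟶  MI  (L1)  txn=BusRdX+Flush  M[L1]=79
step 14: P1: store L1 := 91  ⟶  IM  (L1)  txn=BusRdX+Flush  M[L1]=86
step 15: P1: load  L0  ⟶  OS  (L0)  txn=BusRd  M[L0]=18
step 16: P1: store L0 := 98  ⟶  IM  (L0)  txn=BusUpgr+Flush  M[L0]=49
step 17: P0: load  L1  ⟶  SO  (L1)  txn=BusRd  M[L1]=86
step 18: P1: store L0 := 25  ⟶  IM  (L0)  txn=∅  M[L0]=49
step 19: P1: store L1 := 67  ⟶  IM  (L1)  txn=BusUpgr  M[L1]=86
step 20: P1: load  L1  ⟶  IM  (L1)  txn=∅  M[L1]=86
step 21: P0: load  L1  ⟶  SO  (L1)  txn=BusRd  M[L1]=86
step 22: P1: load  L1  ⟶  SO  (L1)  txn=∅  M[L1]=86
step 23: P1: store L0 := 85  ⟶  IM  (L0)  txn=∅  M[L0]=49

invalidations = 3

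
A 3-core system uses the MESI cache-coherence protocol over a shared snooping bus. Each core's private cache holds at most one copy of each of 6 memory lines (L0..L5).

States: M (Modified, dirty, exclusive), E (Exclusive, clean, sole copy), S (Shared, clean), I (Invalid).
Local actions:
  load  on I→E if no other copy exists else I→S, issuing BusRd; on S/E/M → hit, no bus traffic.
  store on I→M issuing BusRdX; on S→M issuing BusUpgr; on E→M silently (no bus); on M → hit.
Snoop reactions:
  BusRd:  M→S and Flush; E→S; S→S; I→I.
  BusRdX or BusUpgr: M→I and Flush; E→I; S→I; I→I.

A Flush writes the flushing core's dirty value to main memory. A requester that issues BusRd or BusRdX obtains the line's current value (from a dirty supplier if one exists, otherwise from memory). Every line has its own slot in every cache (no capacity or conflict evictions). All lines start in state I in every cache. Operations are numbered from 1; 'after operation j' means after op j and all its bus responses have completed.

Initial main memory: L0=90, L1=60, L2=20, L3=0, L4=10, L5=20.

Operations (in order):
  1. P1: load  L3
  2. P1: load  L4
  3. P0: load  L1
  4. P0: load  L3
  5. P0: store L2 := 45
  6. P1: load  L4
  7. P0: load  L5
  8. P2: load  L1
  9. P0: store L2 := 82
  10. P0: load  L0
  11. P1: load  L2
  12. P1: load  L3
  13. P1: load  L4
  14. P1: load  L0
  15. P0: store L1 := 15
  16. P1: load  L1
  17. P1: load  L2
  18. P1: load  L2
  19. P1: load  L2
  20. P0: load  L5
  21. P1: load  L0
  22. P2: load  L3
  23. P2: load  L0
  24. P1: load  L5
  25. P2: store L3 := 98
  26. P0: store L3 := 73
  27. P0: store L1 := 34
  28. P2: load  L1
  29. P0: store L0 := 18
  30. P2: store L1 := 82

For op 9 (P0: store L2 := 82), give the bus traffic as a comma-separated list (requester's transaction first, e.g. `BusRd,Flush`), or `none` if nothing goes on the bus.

bus = none

  op1 P1: load  L3 → I/E/I on L3; bus BusRd; mem=0
  op2 P1: load  L4 → I/E/I on L4; bus BusRd; mem=10
  op3 P0: load  L1 → E/I/I on L1; bus BusRd; mem=60
  op4 P0: load  L3 → S/S/I on L3; bus BusRd; mem=0
  op5 P0: store L2 := 45 → M/I/I on L2; bus BusRdX; mem=20
  op6 P1: load  L4 → I/E/I on L4; bus (none); mem=10
  op7 P0: load  L5 → E/I/I on L5; bus BusRd; mem=20
  op8 P2: load  L1 → S/I/S on L1; bus BusRd; mem=60
  op9 P0: store L2 := 82 → M/I/I on L2; bus (none); mem=20
  op10 P0: load  L0 → E/I/I on L0; bus BusRd; mem=90
  op11 P1: load  L2 → S/S/I on L2; bus BusRd Flush; mem=82
  op12 P1: load  L3 → S/S/I on L3; bus (none); mem=0
  op13 P1: load  L4 → I/E/I on L4; bus (none); mem=10
  op14 P1: load  L0 → S/S/I on L0; bus BusRd; mem=90
  op15 P0: store L1 := 15 → M/I/I on L1; bus BusUpgr; mem=60
  op16 P1: load  L1 → S/S/I on L1; bus BusRd Flush; mem=15
  op17 P1: load  L2 → S/S/I on L2; bus (none); mem=82
  op18 P1: load  L2 → S/S/I on L2; bus (none); mem=82
  op19 P1: load  L2 → S/S/I on L2; bus (none); mem=82
  op20 P0: load  L5 → E/I/I on L5; bus (none); mem=20
  op21 P1: load  L0 → S/S/I on L0; bus (none); mem=90
  op22 P2: load  L3 → S/S/S on L3; bus BusRd; mem=0
  op23 P2: load  L0 → S/S/S on L0; bus BusRd; mem=90
  op24 P1: load  L5 → S/S/I on L5; bus BusRd; mem=20
  op25 P2: store L3 := 98 → I/I/M on L3; bus BusUpgr; mem=0
  op26 P0: store L3 := 73 → M/I/I on L3; bus BusRdX Flush; mem=98
  op27 P0: store L1 := 34 → M/I/I on L1; bus BusUpgr; mem=15
  op28 P2: load  L1 → S/I/S on L1; bus BusRd Flush; mem=34
  op29 P0: store L0 := 18 → M/I/I on L0; bus BusUpgr; mem=90
  op30 P2: store L1 := 82 → I/I/M on L1; bus BusUpgr; mem=34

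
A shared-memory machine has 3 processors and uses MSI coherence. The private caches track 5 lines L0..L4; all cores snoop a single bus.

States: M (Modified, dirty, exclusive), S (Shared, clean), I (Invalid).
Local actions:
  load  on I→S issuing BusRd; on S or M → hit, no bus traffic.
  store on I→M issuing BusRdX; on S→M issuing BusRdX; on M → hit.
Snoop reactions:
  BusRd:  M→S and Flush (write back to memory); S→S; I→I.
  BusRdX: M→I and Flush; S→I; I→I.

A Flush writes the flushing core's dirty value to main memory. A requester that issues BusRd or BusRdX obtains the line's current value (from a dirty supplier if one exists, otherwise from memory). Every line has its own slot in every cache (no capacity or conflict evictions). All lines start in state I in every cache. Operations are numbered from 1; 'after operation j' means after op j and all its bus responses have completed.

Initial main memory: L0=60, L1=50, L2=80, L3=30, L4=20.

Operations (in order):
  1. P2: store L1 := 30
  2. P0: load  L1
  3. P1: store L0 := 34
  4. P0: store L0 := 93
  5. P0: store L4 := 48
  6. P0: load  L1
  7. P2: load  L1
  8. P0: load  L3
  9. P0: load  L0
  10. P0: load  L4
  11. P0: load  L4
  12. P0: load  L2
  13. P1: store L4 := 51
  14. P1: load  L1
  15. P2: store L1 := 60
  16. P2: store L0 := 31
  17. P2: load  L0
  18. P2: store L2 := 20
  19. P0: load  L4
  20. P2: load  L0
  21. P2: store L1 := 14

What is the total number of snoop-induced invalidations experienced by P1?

invalidations = 2

[1] P2: store L1 := 30 | P0:I, P1:I, P2:M(30) | bus: BusRdX
[2] P0: load  L1 | P0:S(30), P1:I, P2:S(30) | bus: BusRd,Flush
[3] P1: store L0 := 34 | P0:I, P1:M(34), P2:I | bus: BusRdX
[4] P0: store L0 := 93 | P0:M(93), P1:I, P2:I | bus: BusRdX,Flush
[5] P0: store L4 := 48 | P0:M(48), P1:I, P2:I | bus: BusRdX
[6] P0: load  L1 | P0:S(30), P1:I, P2:S(30) | bus: none
[7] P2: load  L1 | P0:S(30), P1:I, P2:S(30) | bus: none
[8] P0: load  L3 | P0:S(30), P1:I, P2:I | bus: BusRd
[9] P0: load  L0 | P0:M(93), P1:I, P2:I | bus: none
[10] P0: load  L4 | P0:M(48), P1:I, P2:I | bus: none
[11] P0: load  L4 | P0:M(48), P1:I, P2:I | bus: none
[12] P0: load  L2 | P0:S(80), P1:I, P2:I | bus: BusRd
[13] P1: store L4 := 51 | P0:I, P1:M(51), P2:I | bus: BusRdX,Flush
[14] P1: load  L1 | P0:S(30), P1:S(30), P2:S(30) | bus: BusRd
[15] P2: store L1 := 60 | P0:I, P1:I, P2:M(60) | bus: BusRdX
[16] P2: store L0 := 31 | P0:I, P1:I, P2:M(31) | bus: BusRdX,Flush
[17] P2: load  L0 | P0:I, P1:I, P2:M(31) | bus: none
[18] P2: store L2 := 20 | P0:I, P1:I, P2:M(20) | bus: BusRdX
[19] P0: load  L4 | P0:S(51), P1:S(51), P2:I | bus: BusRd,Flush
[20] P2: load  L0 | P0:I, P1:I, P2:M(31) | bus: none
[21] P2: store L1 := 14 | P0:I, P1:I, P2:M(14) | bus: none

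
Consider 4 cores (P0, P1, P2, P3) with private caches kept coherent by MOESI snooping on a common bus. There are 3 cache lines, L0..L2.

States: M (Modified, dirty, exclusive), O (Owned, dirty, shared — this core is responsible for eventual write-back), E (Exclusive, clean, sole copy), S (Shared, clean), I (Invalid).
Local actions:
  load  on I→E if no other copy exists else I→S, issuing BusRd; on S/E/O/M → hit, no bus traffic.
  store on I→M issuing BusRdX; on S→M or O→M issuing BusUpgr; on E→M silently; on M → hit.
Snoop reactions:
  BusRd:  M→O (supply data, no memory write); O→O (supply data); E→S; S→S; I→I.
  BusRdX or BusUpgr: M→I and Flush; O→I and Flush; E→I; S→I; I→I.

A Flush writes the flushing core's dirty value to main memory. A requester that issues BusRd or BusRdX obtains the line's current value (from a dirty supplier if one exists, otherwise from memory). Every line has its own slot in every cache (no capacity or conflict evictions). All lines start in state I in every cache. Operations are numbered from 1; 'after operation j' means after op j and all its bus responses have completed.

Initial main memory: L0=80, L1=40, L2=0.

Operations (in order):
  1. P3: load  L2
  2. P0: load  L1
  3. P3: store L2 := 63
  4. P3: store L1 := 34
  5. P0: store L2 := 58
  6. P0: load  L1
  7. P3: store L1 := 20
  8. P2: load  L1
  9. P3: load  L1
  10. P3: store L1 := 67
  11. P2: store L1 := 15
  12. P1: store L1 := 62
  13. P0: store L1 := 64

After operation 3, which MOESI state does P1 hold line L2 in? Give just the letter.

state = I

step 1: P3: load  L2  ⟶  IIIE  (L2)  txn=BusRd  M[L2]=0
step 2: P0: load  L1  ⟶  EIII  (L1)  txn=BusRd  M[L1]=40
step 3: P3: store L2 := 63  ⟶  IIIM  (L2)  txn=∅  M[L2]=0
step 4: P3: store L1 := 34  ⟶  IIIM  (L1)  txn=BusRdX  M[L1]=40
step 5: P0: store L2 := 58  ⟶  MIII  (L2)  txn=BusRdX+Flush  M[L2]=63
step 6: P0: load  L1  ⟶  SIIO  (L1)  txn=BusRd  M[L1]=40
step 7: P3: store L1 := 20  ⟶  IIIM  (L1)  txn=BusUpgr  M[L1]=40
step 8: P2: load  L1  ⟶  IISO  (L1)  txn=BusRd  M[L1]=40
step 9: P3: load  L1  ⟶  IISO  (L1)  txn=∅  M[L1]=40
step 10: P3: store L1 := 67  ⟶  IIIM  (L1)  txn=BusUpgr  M[L1]=40
step 11: P2: store L1 := 15  ⟶  IIMI  (L1)  txn=BusRdX+Flush  M[L1]=67
step 12: P1: store L1 := 62  ⟶  IMII  (L1)  txn=BusRdX+Flush  M[L1]=15
step 13: P0: store L1 := 64  ⟶  MIII  (L1)  txn=BusRdX+Flush  M[L1]=62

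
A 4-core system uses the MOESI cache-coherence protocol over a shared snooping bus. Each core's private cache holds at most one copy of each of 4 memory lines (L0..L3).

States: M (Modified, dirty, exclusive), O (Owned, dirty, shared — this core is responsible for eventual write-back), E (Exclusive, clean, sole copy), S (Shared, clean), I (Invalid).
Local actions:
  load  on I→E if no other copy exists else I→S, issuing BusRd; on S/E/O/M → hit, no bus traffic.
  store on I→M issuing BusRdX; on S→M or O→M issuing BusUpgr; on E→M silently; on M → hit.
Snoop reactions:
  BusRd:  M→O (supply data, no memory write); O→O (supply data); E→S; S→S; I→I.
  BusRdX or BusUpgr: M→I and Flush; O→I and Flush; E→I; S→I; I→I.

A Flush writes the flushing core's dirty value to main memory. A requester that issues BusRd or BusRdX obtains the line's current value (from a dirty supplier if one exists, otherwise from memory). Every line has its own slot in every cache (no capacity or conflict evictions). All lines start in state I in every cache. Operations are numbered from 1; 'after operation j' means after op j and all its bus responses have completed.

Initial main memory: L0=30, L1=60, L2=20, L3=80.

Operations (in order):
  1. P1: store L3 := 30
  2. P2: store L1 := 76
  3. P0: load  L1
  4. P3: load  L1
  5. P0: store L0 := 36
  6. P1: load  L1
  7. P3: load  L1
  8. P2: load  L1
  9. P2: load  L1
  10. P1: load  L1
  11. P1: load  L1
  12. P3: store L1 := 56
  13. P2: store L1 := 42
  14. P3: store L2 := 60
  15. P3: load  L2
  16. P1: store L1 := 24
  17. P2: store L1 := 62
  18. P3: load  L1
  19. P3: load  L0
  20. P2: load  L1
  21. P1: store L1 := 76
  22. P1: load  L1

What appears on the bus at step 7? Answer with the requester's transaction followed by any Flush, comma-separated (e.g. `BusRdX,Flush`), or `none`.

bus = none

[1] P1: store L3 := 30 | P0:I, P1:M(30), P2:I, P3:I | bus: BusRdX
[2] P2: store L1 := 76 | P0:I, P1:I, P2:M(76), P3:I | bus: BusRdX
[3] P0: load  L1 | P0:S(76), P1:I, P2:O(76), P3:I | bus: BusRd
[4] P3: load  L1 | P0:S(76), P1:I, P2:O(76), P3:S(76) | bus: BusRd
[5] P0: store L0 := 36 | P0:M(36), P1:I, P2:I, P3:I | bus: BusRdX
[6] P1: load  L1 | P0:S(76), P1:S(76), P2:O(76), P3:S(76) | bus: BusRd
[7] P3: load  L1 | P0:S(76), P1:S(76), P2:O(76), P3:S(76) | bus: none
[8] P2: load  L1 | P0:S(76), P1:S(76), P2:O(76), P3:S(76) | bus: none
[9] P2: load  L1 | P0:S(76), P1:S(76), P2:O(76), P3:S(76) | bus: none
[10] P1: load  L1 | P0:S(76), P1:S(76), P2:O(76), P3:S(76) | bus: none
[11] P1: load  L1 | P0:S(76), P1:S(76), P2:O(76), P3:S(76) | bus: none
[12] P3: store L1 := 56 | P0:I, P1:I, P2:I, P3:M(56) | bus: BusUpgr,Flush
[13] P2: store L1 := 42 | P0:I, P1:I, P2:M(42), P3:I | bus: BusRdX,Flush
[14] P3: store L2 := 60 | P0:I, P1:I, P2:I, P3:M(60) | bus: BusRdX
[15] P3: load  L2 | P0:I, P1:I, P2:I, P3:M(60) | bus: none
[16] P1: store L1 := 24 | P0:I, P1:M(24), P2:I, P3:I | bus: BusRdX,Flush
[17] P2: store L1 := 62 | P0:I, P1:I, P2:M(62), P3:I | bus: BusRdX,Flush
[18] P3: load  L1 | P0:I, P1:I, P2:O(62), P3:S(62) | bus: BusRd
[19] P3: load  L0 | P0:O(36), P1:I, P2:I, P3:S(36) | bus: BusRd
[20] P2: load  L1 | P0:I, P1:I, P2:O(62), P3:S(62) | bus: none
[21] P1: store L1 := 76 | P0:I, P1:M(76), P2:I, P3:I | bus: BusRdX,Flush
[22] P1: load  L1 | P0:I, P1:M(76), P2:I, P3:I | bus: none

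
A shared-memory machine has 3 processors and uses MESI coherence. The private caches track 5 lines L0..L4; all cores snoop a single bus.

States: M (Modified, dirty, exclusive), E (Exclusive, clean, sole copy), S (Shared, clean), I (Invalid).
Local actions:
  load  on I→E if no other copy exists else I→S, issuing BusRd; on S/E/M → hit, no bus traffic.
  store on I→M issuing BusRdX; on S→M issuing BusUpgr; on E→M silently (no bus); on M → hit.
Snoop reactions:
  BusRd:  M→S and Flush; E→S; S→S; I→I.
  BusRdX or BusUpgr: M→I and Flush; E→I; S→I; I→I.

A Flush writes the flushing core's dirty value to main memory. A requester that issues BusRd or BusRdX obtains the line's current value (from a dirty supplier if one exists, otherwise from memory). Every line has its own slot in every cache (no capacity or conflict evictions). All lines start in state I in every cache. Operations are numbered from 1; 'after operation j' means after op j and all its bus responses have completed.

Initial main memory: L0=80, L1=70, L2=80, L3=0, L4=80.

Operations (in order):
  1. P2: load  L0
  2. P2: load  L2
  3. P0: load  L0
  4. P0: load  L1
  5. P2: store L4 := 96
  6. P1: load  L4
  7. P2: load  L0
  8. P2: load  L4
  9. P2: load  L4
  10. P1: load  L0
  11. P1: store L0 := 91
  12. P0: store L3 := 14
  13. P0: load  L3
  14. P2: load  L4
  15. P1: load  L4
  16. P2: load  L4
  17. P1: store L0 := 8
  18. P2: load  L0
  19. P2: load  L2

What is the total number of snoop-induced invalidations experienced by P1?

1. P2: load  L0  bus=[BusRd]  L0: P0=I P1=I P2=E  mem[L0]=80
2. P2: load  L2  bus=[BusRd]  L2: P0=I P1=I P2=E  mem[L2]=80
3. P0: load  L0  bus=[BusRd]  L0: P0=S P1=I P2=S  mem[L0]=80
4. P0: load  L1  bus=[BusRd]  L1: P0=E P1=I P2=I  mem[L1]=70
5. P2: store L4 := 96  bus=[BusRdX]  L4: P0=I P1=I P2=M  mem[L4]=80
6. P1: load  L4  bus=[BusRd,Flush]  L4: P0=I P1=S P2=S  mem[L4]=96
7. P2: load  L0  bus=[-]  L0: P0=S P1=I P2=S  mem[L0]=80
8. P2: load  L4  bus=[-]  L4: P0=I P1=S P2=S  mem[L4]=96
9. P2: load  L4  bus=[-]  L4: P0=I P1=S P2=S  mem[L4]=96
10. P1: load  L0  bus=[BusRd]  L0: P0=S P1=S P2=S  mem[L0]=80
11. P1: store L0 := 91  bus=[BusUpgr]  L0: P0=I P1=M P2=I  mem[L0]=80
12. P0: store L3 := 14  bus=[BusRdX]  L3: P0=M P1=I P2=I  mem[L3]=0
13. P0: load  L3  bus=[-]  L3: P0=M P1=I P2=I  mem[L3]=0
14. P2: load  L4  bus=[-]  L4: P0=I P1=S P2=S  mem[L4]=96
15. P1: load  L4  bus=[-]  L4: P0=I P1=S P2=S  mem[L4]=96
16. P2: load  L4  bus=[-]  L4: P0=I P1=S P2=S  mem[L4]=96
17. P1: store L0 := 8  bus=[-]  L0: P0=I P1=M P2=I  mem[L0]=80
18. P2: load  L0  bus=[BusRd,Flush]  L0: P0=I P1=S P2=S  mem[L0]=8
19. P2: load  L2  bus=[-]  L2: P0=I P1=I P2=E  mem[L2]=80

invalidations = 0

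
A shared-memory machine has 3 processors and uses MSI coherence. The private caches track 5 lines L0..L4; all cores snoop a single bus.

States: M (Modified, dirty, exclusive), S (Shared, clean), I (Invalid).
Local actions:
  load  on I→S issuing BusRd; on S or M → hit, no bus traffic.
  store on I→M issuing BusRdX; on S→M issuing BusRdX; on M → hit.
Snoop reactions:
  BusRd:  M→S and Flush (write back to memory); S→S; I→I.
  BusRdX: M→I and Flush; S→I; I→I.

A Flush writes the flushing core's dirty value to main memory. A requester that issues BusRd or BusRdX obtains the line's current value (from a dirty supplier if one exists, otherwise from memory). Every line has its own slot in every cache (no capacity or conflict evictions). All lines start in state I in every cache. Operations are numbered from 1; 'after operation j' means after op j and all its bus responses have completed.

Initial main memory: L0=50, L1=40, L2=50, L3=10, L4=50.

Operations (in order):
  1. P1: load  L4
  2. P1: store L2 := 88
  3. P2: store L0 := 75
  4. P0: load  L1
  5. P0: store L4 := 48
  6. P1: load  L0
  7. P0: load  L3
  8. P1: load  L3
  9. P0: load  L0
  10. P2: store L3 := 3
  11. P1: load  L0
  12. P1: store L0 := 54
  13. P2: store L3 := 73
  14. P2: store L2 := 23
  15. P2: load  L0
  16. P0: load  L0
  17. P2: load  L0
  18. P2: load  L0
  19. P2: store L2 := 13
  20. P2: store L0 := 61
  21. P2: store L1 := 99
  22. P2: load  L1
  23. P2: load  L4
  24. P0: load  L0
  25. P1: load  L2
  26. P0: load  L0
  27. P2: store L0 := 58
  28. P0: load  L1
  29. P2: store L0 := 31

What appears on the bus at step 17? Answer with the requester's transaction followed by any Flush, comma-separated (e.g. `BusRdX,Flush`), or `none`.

bus = none

step 1: P1: load  L4  ⟶  ISI  (L4)  txn=BusRd  M[L4]=50
step 2: P1: store L2 := 88  ⟶  IMI  (L2)  txn=BusRdX  M[L2]=50
step 3: P2: store L0 := 75  ⟶  IIM  (L0)  txn=BusRdX  M[L0]=50
step 4: P0: load  L1  ⟶  SII  (L1)  txn=BusRd  M[L1]=40
step 5: P0: store L4 := 48  ⟶  MII  (L4)  txn=BusRdX  M[L4]=50
step 6: P1: load  L0  ⟶  ISS  (L0)  txn=BusRd+Flush  M[L0]=75
step 7: P0: load  L3  ⟶  SII  (L3)  txn=BusRd  M[L3]=10
step 8: P1: load  L3  ⟶  SSI  (L3)  txn=BusRd  M[L3]=10
step 9: P0: load  L0  ⟶  SSS  (L0)  txn=BusRd  M[L0]=75
step 10: P2: store L3 := 3  ⟶  IIM  (L3)  txn=BusRdX  M[L3]=10
step 11: P1: load  L0  ⟶  SSS  (L0)  txn=∅  M[L0]=75
step 12: P1: store L0 := 54  ⟶  IMI  (L0)  txn=BusRdX  M[L0]=75
step 13: P2: store L3 := 73  ⟶  IIM  (L3)  txn=∅  M[L3]=10
step 14: P2: store L2 := 23  ⟶  IIM  (L2)  txn=BusRdX+Flush  M[L2]=88
step 15: P2: load  L0  ⟶  ISS  (L0)  txn=BusRd+Flush  M[L0]=54
step 16: P0: load  L0  ⟶  SSS  (L0)  txn=BusRd  M[L0]=54
step 17: P2: load  L0  ⟶  SSS  (L0)  txn=∅  M[L0]=54
step 18: P2: load  L0  ⟶  SSS  (L0)  txn=∅  M[L0]=54
step 19: P2: store L2 := 13  ⟶  IIM  (L2)  txn=∅  M[L2]=88
step 20: P2: store L0 := 61  ⟶  IIM  (L0)  txn=BusRdX  M[L0]=54
step 21: P2: store L1 := 99  ⟶  IIM  (L1)  txn=BusRdX  M[L1]=40
step 22: P2: load  L1  ⟶  IIM  (L1)  txn=∅  M[L1]=40
step 23: P2: load  L4  ⟶  SIS  (L4)  txn=BusRd+Flush  M[L4]=48
step 24: P0: load  L0  ⟶  SIS  (L0)  txn=BusRd+Flush  M[L0]=61
step 25: P1: load  L2  ⟶  ISS  (L2)  txn=BusRd+Flush  M[L2]=13
step 26: P0: load  L0  ⟶  SIS  (L0)  txn=∅  M[L0]=61
step 27: P2: store L0 := 58  ⟶  IIM  (L0)  txn=BusRdX  M[L0]=61
step 28: P0: load  L1  ⟶  SIS  (L1)  txn=BusRd+Flush  M[L1]=99
step 29: P2: store L0 := 31  ⟶  IIM  (L0)  txn=∅  M[L0]=61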